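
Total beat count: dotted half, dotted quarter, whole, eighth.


Solution.
Beat values:
  dotted half = 3 beats
  dotted quarter = 1.5 beats
  whole = 4 beats
  eighth = 0.5 beats
Sum = 3 + 1.5 + 4 + 0.5
= 9 beats


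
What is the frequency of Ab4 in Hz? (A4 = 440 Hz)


Step by step:
f = 440 × 2^(n/12) where n = semitones from A4
Ab4: -1 semitones from A4
f = 440 × 2^(-1/12)
f = 415.30 Hz


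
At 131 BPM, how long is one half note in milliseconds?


Reasoning:
One quarter-note beat = 60000 / BPM = 60000 / 131 ms
Half note = 2 × quarter note
Duration = 2 × 60000 / 131 = 120000 / 131
= 916.0 ms


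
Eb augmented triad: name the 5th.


Solution.
Augmented triad = root + major 3rd (4 semitones) + augmented 5th (8 semitones)
A triad on Eb stacks thirds, so the chord tones use letter names E-G-B
Root: Eb
Major 3rd above Eb: G
Augmented 5th above Eb: B
The 5th = B


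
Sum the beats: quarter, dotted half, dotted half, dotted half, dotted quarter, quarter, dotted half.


Beat values:
  quarter = 1 beat
  dotted half = 3 beats
  dotted half = 3 beats
  dotted half = 3 beats
  dotted quarter = 1.5 beats
  quarter = 1 beat
  dotted half = 3 beats
Sum = 1 + 3 + 3 + 3 + 1.5 + 1 + 3
= 15.5 beats


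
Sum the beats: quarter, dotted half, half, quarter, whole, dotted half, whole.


Solution.
Beat values:
  quarter = 1 beat
  dotted half = 3 beats
  half = 2 beats
  quarter = 1 beat
  whole = 4 beats
  dotted half = 3 beats
  whole = 4 beats
Sum = 1 + 3 + 2 + 1 + 4 + 3 + 4
= 18 beats


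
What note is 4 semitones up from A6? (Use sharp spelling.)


Working:
A6: chromatic position 9 in octave 6 → absolute = 6×12 + 9 = 81
Transpose up 4: 81 + 4 = 85
85 = 7×12 + 1 → C# in octave 7
Result = C#7


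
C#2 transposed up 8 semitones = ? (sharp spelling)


Step by step:
C#2: chromatic position 1 in octave 2 → absolute = 2×12 + 1 = 25
Transpose up 8: 25 + 8 = 33
33 = 2×12 + 9 → A in octave 2
Result = A2


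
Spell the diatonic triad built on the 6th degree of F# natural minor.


Step by step:
F# natural minor scale: F# G# A B C# D E
Diatonic triad on degree 6 stacks scale notes 6, 1, 3: D F# A
D→F# = 4 semitones; D→A = 7 semitones → major triad
= D F# A (major)


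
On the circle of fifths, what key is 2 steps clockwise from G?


Each clockwise step on the circle of fifths moves up a perfect 5th
From G: G → D → A
= A


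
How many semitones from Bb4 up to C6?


Working:
Absolute semitone position = octave×12 + chromatic position
Bb4: 4×12 + 10 = 58
C6: 6×12 + 0 = 72
Difference = 72 - 58 = 14
= 14 semitones


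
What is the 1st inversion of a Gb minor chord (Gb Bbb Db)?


Root position: Gb Bbb Db
1st inversion: move root up an octave
Bass note: Bbb
Notes (bottom to top) = Bbb Db Gb


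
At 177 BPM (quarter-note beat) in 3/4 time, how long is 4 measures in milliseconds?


Solution.
Quarter-note beat duration = 60000 / 177 ms
Beats per measure (3/4) = 3
One measure = 3 × 60000 / 177 = 180000 / 177 ms
4 measures = 4 × 180000 / 177 = 720000 / 177
= 4067.8 ms


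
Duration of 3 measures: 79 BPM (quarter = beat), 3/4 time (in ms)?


Quarter-note beat duration = 60000 / 79 ms
Beats per measure (3/4) = 3
One measure = 3 × 60000 / 79 = 180000 / 79 ms
3 measures = 3 × 180000 / 79 = 540000 / 79
= 6835.4 ms


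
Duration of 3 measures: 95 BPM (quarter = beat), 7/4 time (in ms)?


Reasoning:
Quarter-note beat duration = 60000 / 95 ms
Beats per measure (7/4) = 7
One measure = 7 × 60000 / 95 = 420000 / 95 ms
3 measures = 3 × 420000 / 95 = 1260000 / 95
= 13263.2 ms


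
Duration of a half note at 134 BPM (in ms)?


One quarter-note beat = 60000 / BPM = 60000 / 134 ms
Half note = 2 × quarter note
Duration = 2 × 60000 / 134 = 120000 / 134
= 895.5 ms


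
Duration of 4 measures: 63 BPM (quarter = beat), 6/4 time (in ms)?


Let's work it out.
Quarter-note beat duration = 60000 / 63 ms
Beats per measure (6/4) = 6
One measure = 6 × 60000 / 63 = 360000 / 63 ms
4 measures = 4 × 360000 / 63 = 1440000 / 63
= 22857.1 ms


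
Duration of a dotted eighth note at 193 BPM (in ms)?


Step by step:
One quarter-note beat = 60000 / BPM = 60000 / 193 ms
Dotted eighth note = 3/4 × quarter note
Duration = 3/4 × 60000 / 193 = 45000 / 193
= 233.2 ms


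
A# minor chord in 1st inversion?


Root position: A# C# E#
1st inversion: move root up an octave
Bass note: C#
Notes (bottom to top) = C# E# A#


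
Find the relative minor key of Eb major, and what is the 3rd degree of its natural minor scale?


Working:
The relative minor shares the major's key signature and starts on its 6th degree
6th degree = a major 6th above the tonic; a major 6th above Eb is C
→ relative minor of Eb major is C minor
C natural minor scale: C D Eb F G Ab Bb
= C minor; 3rd degree = Eb


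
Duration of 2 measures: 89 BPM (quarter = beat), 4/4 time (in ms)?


Step by step:
Quarter-note beat duration = 60000 / 89 ms
Beats per measure (4/4) = 4
One measure = 4 × 60000 / 89 = 240000 / 89 ms
2 measures = 2 × 240000 / 89 = 480000 / 89
= 5393.3 ms


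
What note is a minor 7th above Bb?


Solution.
A 7th spans 7 letter names, so from B we land on A
A minor 7th = 10 semitones above Bb
Spell A at that pitch: Ab
= Ab


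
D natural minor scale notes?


Solution.
Natural minor scale pattern: W-H-W-W-H-W-W (2-1-2-2-1-2-2 semitones)
Starting from D:
  D + 2 semitones → E
  E + 1 semitone → F
  F + 2 semitones → G
  G + 2 semitones → A
  A + 1 semitone → Bb
  Bb + 2 semitones → C
  C + 2 semitones → D
Scale = D E F G A Bb C


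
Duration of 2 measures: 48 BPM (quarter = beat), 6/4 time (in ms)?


Solution.
Quarter-note beat duration = 60000 / 48 ms
Beats per measure (6/4) = 6
One measure = 6 × 60000 / 48 = 360000 / 48 ms
2 measures = 2 × 360000 / 48 = 720000 / 48
= 15000.0 ms


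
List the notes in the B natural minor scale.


Step by step:
Natural minor scale pattern: W-H-W-W-H-W-W (2-1-2-2-1-2-2 semitones)
Starting from B:
  B + 2 semitones → C#
  C# + 1 semitone → D
  D + 2 semitones → E
  E + 2 semitones → F#
  F# + 1 semitone → G
  G + 2 semitones → A
  A + 2 semitones → B
Scale = B C# D E F# G A


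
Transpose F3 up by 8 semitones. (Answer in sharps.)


Let's work it out.
F3: chromatic position 5 in octave 3 → absolute = 3×12 + 5 = 41
Transpose up 8: 41 + 8 = 49
49 = 4×12 + 1 → C# in octave 4
Result = C#4


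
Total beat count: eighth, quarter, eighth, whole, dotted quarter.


Reasoning:
Beat values:
  eighth = 0.5 beats
  quarter = 1 beat
  eighth = 0.5 beats
  whole = 4 beats
  dotted quarter = 1.5 beats
Sum = 0.5 + 1 + 0.5 + 4 + 1.5
= 7.5 beats


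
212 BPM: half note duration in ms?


Solution.
One quarter-note beat = 60000 / BPM = 60000 / 212 ms
Half note = 2 × quarter note
Duration = 2 × 60000 / 212 = 120000 / 212
= 566.0 ms


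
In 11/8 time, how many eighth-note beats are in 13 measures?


Let's work it out.
Time signature 11/8: the bottom number 8 means the eighth note gets one count
The top number 11 means 11 eighth-note beats per measure
Total = 11 × 13 measures
= 143 eighth-note beats


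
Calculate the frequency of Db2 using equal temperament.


Reasoning:
f = 440 × 2^(n/12) where n = semitones from A4
Db2: -32 semitones from A4
f = 440 × 2^(-32/12)
f = 69.30 Hz


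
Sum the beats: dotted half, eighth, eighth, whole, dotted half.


Beat values:
  dotted half = 3 beats
  eighth = 0.5 beats
  eighth = 0.5 beats
  whole = 4 beats
  dotted half = 3 beats
Sum = 3 + 0.5 + 0.5 + 4 + 3
= 11 beats


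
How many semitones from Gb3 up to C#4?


Step by step:
Absolute semitone position = octave×12 + chromatic position
Gb3: 3×12 + 6 = 42
C#4: 4×12 + 1 = 49
Difference = 49 - 42 = 7
= 7 semitones


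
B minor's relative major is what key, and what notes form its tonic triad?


Working:
The relative major shares the key signature and is a minor 3rd above the minor tonic
A minor 3rd above B is D
→ relative major of B minor is D major
Tonic triad of D major = root + major 3rd + perfect 5th = D F# A
= D major; triad = D F# A


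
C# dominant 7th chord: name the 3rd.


Dominant 7th chord = root + major 3rd + perfect 5th + minor 7th
Seventh chords stack in thirds, so the letter names are C-E-G-B
Root: C#
Major 3rd above C#: E#
Perfect 5th above C#: G#
Minor 7th above C#: B
The 3rd = E#


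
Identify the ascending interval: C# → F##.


Step by step:
Letter names: C → F spans 4 letter names → a 4th
Semitones: C# → F## = 6 half-steps
A 4th of 6 semitones is an augmented 4th
= augmented 4th


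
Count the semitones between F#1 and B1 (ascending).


Absolute semitone position = octave×12 + chromatic position
F#1: 1×12 + 6 = 18
B1: 1×12 + 11 = 23
Difference = 23 - 18 = 5
= 5 semitones


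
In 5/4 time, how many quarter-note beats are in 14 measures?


Time signature 5/4: the bottom number 4 means the quarter note gets one count
The top number 5 means 5 quarter-note beats per measure
Total = 5 × 14 measures
= 70 quarter-note beats


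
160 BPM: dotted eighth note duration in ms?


Reasoning:
One quarter-note beat = 60000 / BPM = 60000 / 160 ms
Dotted eighth note = 3/4 × quarter note
Duration = 3/4 × 60000 / 160 = 45000 / 160
= 281.2 ms


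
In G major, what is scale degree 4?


Let's work it out.
Major scale pattern: W-W-H-W-W-W-H (2-2-1-2-2-2-1 semitones)
Starting from G:
  G + 2 semitones → A
  A + 2 semitones → B
  B + 1 semitone → C
  C + 2 semitones → D
  D + 2 semitones → E
  E + 2 semitones → F#
  F# + 1 semitone → G
Scale: G A B C D E F#
Degree 4 = C


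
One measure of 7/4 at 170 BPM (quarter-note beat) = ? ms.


Let's work it out.
Quarter-note beat duration = 60000 / 170 ms
Beats per measure (7/4) = 7
One measure = 7 × 60000 / 170 = 420000 / 170 ms
= 2470.6 ms


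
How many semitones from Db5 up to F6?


Step by step:
Absolute semitone position = octave×12 + chromatic position
Db5: 5×12 + 1 = 61
F6: 6×12 + 5 = 77
Difference = 77 - 61 = 16
= 16 semitones


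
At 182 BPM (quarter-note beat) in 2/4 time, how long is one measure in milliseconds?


Quarter-note beat duration = 60000 / 182 ms
Beats per measure (2/4) = 2
One measure = 2 × 60000 / 182 = 120000 / 182 ms
= 659.3 ms


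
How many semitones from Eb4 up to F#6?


Solution.
Absolute semitone position = octave×12 + chromatic position
Eb4: 4×12 + 3 = 51
F#6: 6×12 + 6 = 78
Difference = 78 - 51 = 27
= 27 semitones


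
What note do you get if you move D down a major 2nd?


Working:
major 2nd: 2 letter names, 2 semitones
Letter: D - 1 → C
Pitch: D - 2 semitones, spelled as a C → C
= C


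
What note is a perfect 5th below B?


Solution.
A 5th spans 5 letter names, so from B we land on E
A perfect 5th = 7 semitones below B
Spell E at that pitch: E
= E


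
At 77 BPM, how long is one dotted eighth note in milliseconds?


One quarter-note beat = 60000 / BPM = 60000 / 77 ms
Dotted eighth note = 3/4 × quarter note
Duration = 3/4 × 60000 / 77 = 45000 / 77
= 584.4 ms


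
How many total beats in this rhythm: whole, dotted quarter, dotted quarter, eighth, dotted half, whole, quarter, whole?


Beat values:
  whole = 4 beats
  dotted quarter = 1.5 beats
  dotted quarter = 1.5 beats
  eighth = 0.5 beats
  dotted half = 3 beats
  whole = 4 beats
  quarter = 1 beat
  whole = 4 beats
Sum = 4 + 1.5 + 1.5 + 0.5 + 3 + 4 + 1 + 4
= 19.5 beats


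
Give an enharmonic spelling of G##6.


Reasoning:
Enharmonic notes sound the same pitch but are spelled with different letter names
G## and A name the same pitch class
= A6


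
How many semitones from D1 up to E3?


Absolute semitone position = octave×12 + chromatic position
D1: 1×12 + 2 = 14
E3: 3×12 + 4 = 40
Difference = 40 - 14 = 26
= 26 semitones


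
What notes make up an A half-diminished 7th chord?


Half-diminished 7th chord = root + minor 3rd + diminished 5th + minor 7th
Seventh chords stack in thirds, so the letter names are A-C-E-G
Root: A
Minor 3rd above A: C
Diminished 5th above A: Eb
Minor 7th above A: G
Chord = A C Eb G


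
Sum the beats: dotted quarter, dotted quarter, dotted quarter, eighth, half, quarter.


Solution.
Beat values:
  dotted quarter = 1.5 beats
  dotted quarter = 1.5 beats
  dotted quarter = 1.5 beats
  eighth = 0.5 beats
  half = 2 beats
  quarter = 1 beat
Sum = 1.5 + 1.5 + 1.5 + 0.5 + 2 + 1
= 8 beats


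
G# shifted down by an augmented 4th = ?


augmented 4th: 4 letter names, 6 semitones
Letter: G - 3 → D
Pitch: G# - 6 semitones, spelled as a D → D
= D


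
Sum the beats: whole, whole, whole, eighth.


Working:
Beat values:
  whole = 4 beats
  whole = 4 beats
  whole = 4 beats
  eighth = 0.5 beats
Sum = 4 + 4 + 4 + 0.5
= 12.5 beats


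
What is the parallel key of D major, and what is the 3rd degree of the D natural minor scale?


Step by step:
Parallel keys share the same tonic but differ in mode
D major → parallel is D minor
D natural minor scale: D E F G A Bb C
= D minor; 3rd degree = F


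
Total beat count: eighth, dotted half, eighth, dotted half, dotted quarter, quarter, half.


Let's work it out.
Beat values:
  eighth = 0.5 beats
  dotted half = 3 beats
  eighth = 0.5 beats
  dotted half = 3 beats
  dotted quarter = 1.5 beats
  quarter = 1 beat
  half = 2 beats
Sum = 0.5 + 3 + 0.5 + 3 + 1.5 + 1 + 2
= 11.5 beats


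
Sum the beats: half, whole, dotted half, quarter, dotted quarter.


Let's work it out.
Beat values:
  half = 2 beats
  whole = 4 beats
  dotted half = 3 beats
  quarter = 1 beat
  dotted quarter = 1.5 beats
Sum = 2 + 4 + 3 + 1 + 1.5
= 11.5 beats


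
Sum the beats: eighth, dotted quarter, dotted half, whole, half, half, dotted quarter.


Working:
Beat values:
  eighth = 0.5 beats
  dotted quarter = 1.5 beats
  dotted half = 3 beats
  whole = 4 beats
  half = 2 beats
  half = 2 beats
  dotted quarter = 1.5 beats
Sum = 0.5 + 1.5 + 3 + 4 + 2 + 2 + 1.5
= 14.5 beats


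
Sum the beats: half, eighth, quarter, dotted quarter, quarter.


Solution.
Beat values:
  half = 2 beats
  eighth = 0.5 beats
  quarter = 1 beat
  dotted quarter = 1.5 beats
  quarter = 1 beat
Sum = 2 + 0.5 + 1 + 1.5 + 1
= 6 beats


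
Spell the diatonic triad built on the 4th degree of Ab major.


Reasoning:
Ab major scale: Ab Bb C Db Eb F G
Diatonic triad on degree 4 stacks scale notes 4, 6, 1: Db F Ab
Db→F = 4 semitones; Db→Ab = 7 semitones → major triad
= Db F Ab (major)


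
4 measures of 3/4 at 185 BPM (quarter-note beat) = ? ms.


Solution.
Quarter-note beat duration = 60000 / 185 ms
Beats per measure (3/4) = 3
One measure = 3 × 60000 / 185 = 180000 / 185 ms
4 measures = 4 × 180000 / 185 = 720000 / 185
= 3891.9 ms


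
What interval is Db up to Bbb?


Let's work it out.
Letter names: D → B spans 6 letter names → a 6th
Semitones: Db → Bbb = 8 half-steps
A 6th of 8 semitones is a minor 6th
= minor 6th


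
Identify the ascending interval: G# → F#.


Let's work it out.
Letter names: G → F spans 7 letter names → a 7th
Semitones: G# → F# = 10 half-steps
A 7th of 10 semitones is a minor 7th
= minor 7th


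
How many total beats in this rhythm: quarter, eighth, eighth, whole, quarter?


Solution.
Beat values:
  quarter = 1 beat
  eighth = 0.5 beats
  eighth = 0.5 beats
  whole = 4 beats
  quarter = 1 beat
Sum = 1 + 0.5 + 0.5 + 4 + 1
= 7 beats


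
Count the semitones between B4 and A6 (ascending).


Let's work it out.
Absolute semitone position = octave×12 + chromatic position
B4: 4×12 + 11 = 59
A6: 6×12 + 9 = 81
Difference = 81 - 59 = 22
= 22 semitones


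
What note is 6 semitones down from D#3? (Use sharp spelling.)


Let's work it out.
D#3: chromatic position 3 in octave 3 → absolute = 3×12 + 3 = 39
Transpose down 6: 39 - 6 = 33
33 = 2×12 + 9 → A in octave 2
Result = A2


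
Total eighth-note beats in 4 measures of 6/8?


Time signature 6/8: the bottom number 8 means the eighth note gets one count
The top number 6 means 6 eighth-note beats per measure
Total = 6 × 4 measures
= 24 eighth-note beats


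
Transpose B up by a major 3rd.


Let's work it out.
major 3rd: 3 letter names, 4 semitones
Letter: B + 2 → D
Pitch: B + 4 semitones, spelled as a D → D#
= D#


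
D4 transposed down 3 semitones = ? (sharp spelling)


D4: chromatic position 2 in octave 4 → absolute = 4×12 + 2 = 50
Transpose down 3: 50 - 3 = 47
47 = 3×12 + 11 → B in octave 3
Result = B3


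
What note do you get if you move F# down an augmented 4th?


augmented 4th: 4 letter names, 6 semitones
Letter: F - 3 → C
Pitch: F# - 6 semitones, spelled as a C → C
= C


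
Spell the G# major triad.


Reasoning:
Major triad = root + major 3rd (4 semitones) + perfect 5th (7 semitones)
A triad on G# stacks thirds, so the chord tones use letter names G-B-D
Root: G#
Major 3rd above G#: B#
Perfect 5th above G#: D#
Chord = G# B# D#


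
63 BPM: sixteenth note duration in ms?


One quarter-note beat = 60000 / BPM = 60000 / 63 ms
Sixteenth note = 1/4 × quarter note
Duration = 1/4 × 60000 / 63 = 15000 / 63
= 238.1 ms


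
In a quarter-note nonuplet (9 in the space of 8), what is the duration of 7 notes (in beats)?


Let's work it out.
Nonuplet: 9 notes occupy the space of 8 quarter notes
Space = 8 × 1 = 8 beats
Each nonuplet note = 8 / 9 = 8/9 beats
7 notes = 7 × 8/9 = 56/9
= 56/9 beats


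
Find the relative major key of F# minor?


Solution.
The relative major shares the key signature and is a minor 3rd above the minor tonic
A minor 3rd above F# is A
→ relative major of F# minor is A major
= A major


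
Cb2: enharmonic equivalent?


Enharmonic notes sound the same pitch but are spelled with different letter names
Cb and B name the same pitch class
Octave numbers change at C, so Cb2 = B1
= B1


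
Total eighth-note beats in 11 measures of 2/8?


Step by step:
Time signature 2/8: the bottom number 8 means the eighth note gets one count
The top number 2 means 2 eighth-note beats per measure
Total = 2 × 11 measures
= 22 eighth-note beats


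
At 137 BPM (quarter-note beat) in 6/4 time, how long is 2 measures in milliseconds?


Solution.
Quarter-note beat duration = 60000 / 137 ms
Beats per measure (6/4) = 6
One measure = 6 × 60000 / 137 = 360000 / 137 ms
2 measures = 2 × 360000 / 137 = 720000 / 137
= 5255.5 ms


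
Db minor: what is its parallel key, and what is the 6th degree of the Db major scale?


Step by step:
Parallel keys share the same tonic but differ in mode
Db minor → parallel is Db major
Db major scale: Db Eb F Gb Ab Bb C
= Db major; 6th degree = Bb


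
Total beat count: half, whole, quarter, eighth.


Let's work it out.
Beat values:
  half = 2 beats
  whole = 4 beats
  quarter = 1 beat
  eighth = 0.5 beats
Sum = 2 + 4 + 1 + 0.5
= 7.5 beats


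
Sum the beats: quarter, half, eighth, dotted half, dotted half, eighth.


Solution.
Beat values:
  quarter = 1 beat
  half = 2 beats
  eighth = 0.5 beats
  dotted half = 3 beats
  dotted half = 3 beats
  eighth = 0.5 beats
Sum = 1 + 2 + 0.5 + 3 + 3 + 0.5
= 10 beats


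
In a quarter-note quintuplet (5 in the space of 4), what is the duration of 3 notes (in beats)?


Reasoning:
Quintuplet: 5 notes occupy the space of 4 quarter notes
Space = 4 × 1 = 4 beats
Each quintuplet note = 4 / 5 = 4/5 beats
3 notes = 3 × 4/5 = 12/5
= 12/5 beats


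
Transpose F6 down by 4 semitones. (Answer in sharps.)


Working:
F6: chromatic position 5 in octave 6 → absolute = 6×12 + 5 = 77
Transpose down 4: 77 - 4 = 73
73 = 6×12 + 1 → C# in octave 6
Result = C#6


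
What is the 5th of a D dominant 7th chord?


Solution.
Dominant 7th chord = root + major 3rd + perfect 5th + minor 7th
Seventh chords stack in thirds, so the letter names are D-F-A-C
Root: D
Major 3rd above D: F#
Perfect 5th above D: A
Minor 7th above D: C
The 5th = A


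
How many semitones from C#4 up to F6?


Working:
Absolute semitone position = octave×12 + chromatic position
C#4: 4×12 + 1 = 49
F6: 6×12 + 5 = 77
Difference = 77 - 49 = 28
= 28 semitones


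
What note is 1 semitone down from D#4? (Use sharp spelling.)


D#4: chromatic position 3 in octave 4 → absolute = 4×12 + 3 = 51
Transpose down 1: 51 - 1 = 50
50 = 4×12 + 2 → D in octave 4
Result = D4


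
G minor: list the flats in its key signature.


Flat minor keys: A(0), D(1), G(2), C(3), F(4), Bb(5), Eb(6), Ab(7)
G minor has 2 flats
Order of flats: Bb Eb Ab Db Gb Cb Fb → first 2: Bb, Eb
= Bb, Eb


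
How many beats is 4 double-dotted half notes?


Let's work it out.
Base half note = 2 beats
Dot 1 adds half the previous value: +1
Dot 2 adds half the previous value: +1/2
One double-dotted half = 2 + 1 + 1/2 = 7/2
4 of them = 4 × 7/2 = 14
= 14 beats


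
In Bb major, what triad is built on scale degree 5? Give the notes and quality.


Bb major scale: Bb C D Eb F G A
Diatonic triad on degree 5 stacks scale notes 5, 7, 2: F A C
F→A = 4 semitones; F→C = 7 semitones → major triad
= F A C (major)


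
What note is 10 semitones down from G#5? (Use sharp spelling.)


G#5: chromatic position 8 in octave 5 → absolute = 5×12 + 8 = 68
Transpose down 10: 68 - 10 = 58
58 = 4×12 + 10 → A# in octave 4
Result = A#4


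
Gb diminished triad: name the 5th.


Diminished triad = root + minor 3rd (3 semitones) + diminished 5th (6 semitones)
A triad on Gb stacks thirds, so the chord tones use letter names G-B-D
Root: Gb
Minor 3rd above Gb: Bbb
Diminished 5th above Gb: Dbb
The 5th = Dbb


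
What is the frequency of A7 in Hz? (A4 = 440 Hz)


Step by step:
f = 440 × 2^(n/12) where n = semitones from A4
A7: 36 semitones from A4
f = 440 × 2^(36/12)
f = 3520.00 Hz


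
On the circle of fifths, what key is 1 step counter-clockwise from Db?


Let's work it out.
Each counter-clockwise step moves down a perfect 5th (= up a perfect 4th)
From Db: Db → F#/Gb
= F#/Gb


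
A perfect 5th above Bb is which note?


Solution.
A 5th spans 5 letter names, so from B we land on F
A perfect 5th = 7 semitones above Bb
Spell F at that pitch: F
= F


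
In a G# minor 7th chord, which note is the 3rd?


Minor 7th chord = root + minor 3rd + perfect 5th + minor 7th
Seventh chords stack in thirds, so the letter names are G-B-D-F
Root: G#
Minor 3rd above G#: B
Perfect 5th above G#: D#
Minor 7th above G#: F#
The 3rd = B


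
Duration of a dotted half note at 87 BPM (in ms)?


Solution.
One quarter-note beat = 60000 / BPM = 60000 / 87 ms
Dotted half note = 3 × quarter note
Duration = 3 × 60000 / 87 = 180000 / 87
= 2069.0 ms


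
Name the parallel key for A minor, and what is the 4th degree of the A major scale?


Solution.
Parallel keys share the same tonic but differ in mode
A minor → parallel is A major
A major scale: A B C# D E F# G#
= A major; 4th degree = D


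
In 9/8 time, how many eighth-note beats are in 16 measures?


Let's work it out.
Time signature 9/8: the bottom number 8 means the eighth note gets one count
The top number 9 means 9 eighth-note beats per measure
Total = 9 × 16 measures
= 144 eighth-note beats


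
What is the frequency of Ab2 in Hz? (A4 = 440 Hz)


Let's work it out.
f = 440 × 2^(n/12) where n = semitones from A4
Ab2: -25 semitones from A4
f = 440 × 2^(-25/12)
f = 103.83 Hz


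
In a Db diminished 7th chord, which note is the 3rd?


Diminished 7th chord = root + minor 3rd + diminished 5th + diminished 7th
Seventh chords stack in thirds, so the letter names are D-F-A-C
Root: Db
Minor 3rd above Db: Fb
Diminished 5th above Db: Abb
Diminished 7th above Db: Cbb
The 3rd = Fb


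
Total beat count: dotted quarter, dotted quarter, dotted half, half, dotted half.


Solution.
Beat values:
  dotted quarter = 1.5 beats
  dotted quarter = 1.5 beats
  dotted half = 3 beats
  half = 2 beats
  dotted half = 3 beats
Sum = 1.5 + 1.5 + 3 + 2 + 3
= 11 beats


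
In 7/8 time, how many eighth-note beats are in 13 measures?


Let's work it out.
Time signature 7/8: the bottom number 8 means the eighth note gets one count
The top number 7 means 7 eighth-note beats per measure
Total = 7 × 13 measures
= 91 eighth-note beats


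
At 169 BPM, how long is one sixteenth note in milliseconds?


Step by step:
One quarter-note beat = 60000 / BPM = 60000 / 169 ms
Sixteenth note = 1/4 × quarter note
Duration = 1/4 × 60000 / 169 = 15000 / 169
= 88.8 ms


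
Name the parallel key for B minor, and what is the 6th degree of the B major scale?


Step by step:
Parallel keys share the same tonic but differ in mode
B minor → parallel is B major
B major scale: B C# D# E F# G# A#
= B major; 6th degree = G#


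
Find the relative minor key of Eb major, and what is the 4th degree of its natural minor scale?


Let's work it out.
The relative minor shares the major's key signature and starts on its 6th degree
6th degree = a major 6th above the tonic; a major 6th above Eb is C
→ relative minor of Eb major is C minor
C natural minor scale: C D Eb F G Ab Bb
= C minor; 4th degree = F


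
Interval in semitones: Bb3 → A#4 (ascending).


Absolute semitone position = octave×12 + chromatic position
Bb3: 3×12 + 10 = 46
A#4: 4×12 + 10 = 58
Difference = 58 - 46 = 12
= 12 semitones


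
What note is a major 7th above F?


A 7th spans 7 letter names, so from F we land on E
A major 7th = 11 semitones above F
Spell E at that pitch: E
= E


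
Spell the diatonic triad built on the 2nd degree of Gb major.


Let's work it out.
Gb major scale: Gb Ab Bb Cb Db Eb F
Diatonic triad on degree 2 stacks scale notes 2, 4, 6: Ab Cb Eb
Ab→Cb = 3 semitones; Ab→Eb = 7 semitones → minor triad
= Ab Cb Eb (minor)


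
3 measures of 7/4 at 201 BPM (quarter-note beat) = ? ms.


Step by step:
Quarter-note beat duration = 60000 / 201 ms
Beats per measure (7/4) = 7
One measure = 7 × 60000 / 201 = 420000 / 201 ms
3 measures = 3 × 420000 / 201 = 1260000 / 201
= 6268.7 ms


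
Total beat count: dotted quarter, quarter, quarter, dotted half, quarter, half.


Beat values:
  dotted quarter = 1.5 beats
  quarter = 1 beat
  quarter = 1 beat
  dotted half = 3 beats
  quarter = 1 beat
  half = 2 beats
Sum = 1.5 + 1 + 1 + 3 + 1 + 2
= 9.5 beats


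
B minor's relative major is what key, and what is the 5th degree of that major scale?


The relative major shares the key signature and is a minor 3rd above the minor tonic
A minor 3rd above B is D
→ relative major of B minor is D major
D major scale: D E F# G A B C#
= D major; 5th degree = A


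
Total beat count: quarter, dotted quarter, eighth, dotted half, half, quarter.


Beat values:
  quarter = 1 beat
  dotted quarter = 1.5 beats
  eighth = 0.5 beats
  dotted half = 3 beats
  half = 2 beats
  quarter = 1 beat
Sum = 1 + 1.5 + 0.5 + 3 + 2 + 1
= 9 beats


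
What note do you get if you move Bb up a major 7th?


Working:
major 7th: 7 letter names, 11 semitones
Letter: B + 6 → A
Pitch: Bb + 11 semitones, spelled as an A → A
= A


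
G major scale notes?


Step by step:
Major scale pattern: W-W-H-W-W-W-H (2-2-1-2-2-2-1 semitones)
Starting from G:
  G + 2 semitones → A
  A + 2 semitones → B
  B + 1 semitone → C
  C + 2 semitones → D
  D + 2 semitones → E
  E + 2 semitones → F#
  F# + 1 semitone → G
Scale = G A B C D E F#


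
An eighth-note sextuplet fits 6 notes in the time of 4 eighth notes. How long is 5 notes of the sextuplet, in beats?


Working:
Sextuplet: 6 notes occupy the space of 4 eighth notes
Space = 4 × 1/2 = 2 beats
Each sextuplet note = 2 / 6 = 1/3 beats
5 notes = 5 × 1/3 = 5/3
= 5/3 beats


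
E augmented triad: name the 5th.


Augmented triad = root + major 3rd (4 semitones) + augmented 5th (8 semitones)
A triad on E stacks thirds, so the chord tones use letter names E-G-B
Root: E
Major 3rd above E: G#
Augmented 5th above E: B#
The 5th = B#


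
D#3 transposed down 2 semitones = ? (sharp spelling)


D#3: chromatic position 3 in octave 3 → absolute = 3×12 + 3 = 39
Transpose down 2: 39 - 2 = 37
37 = 3×12 + 1 → C# in octave 3
Result = C#3


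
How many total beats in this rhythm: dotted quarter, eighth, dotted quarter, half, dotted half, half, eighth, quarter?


Beat values:
  dotted quarter = 1.5 beats
  eighth = 0.5 beats
  dotted quarter = 1.5 beats
  half = 2 beats
  dotted half = 3 beats
  half = 2 beats
  eighth = 0.5 beats
  quarter = 1 beat
Sum = 1.5 + 0.5 + 1.5 + 2 + 3 + 2 + 0.5 + 1
= 12 beats


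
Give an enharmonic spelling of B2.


Enharmonic notes sound the same pitch but are spelled with different letter names
B and A## name the same pitch class
= A##2


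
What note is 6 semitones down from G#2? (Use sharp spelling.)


Reasoning:
G#2: chromatic position 8 in octave 2 → absolute = 2×12 + 8 = 32
Transpose down 6: 32 - 6 = 26
26 = 2×12 + 2 → D in octave 2
Result = D2


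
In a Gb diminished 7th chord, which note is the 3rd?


Diminished 7th chord = root + minor 3rd + diminished 5th + diminished 7th
Seventh chords stack in thirds, so the letter names are G-B-D-F
Root: Gb
Minor 3rd above Gb: Bbb
Diminished 5th above Gb: Dbb
Diminished 7th above Gb: Fbb
The 3rd = Bbb


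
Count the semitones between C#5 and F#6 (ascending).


Step by step:
Absolute semitone position = octave×12 + chromatic position
C#5: 5×12 + 1 = 61
F#6: 6×12 + 6 = 78
Difference = 78 - 61 = 17
= 17 semitones


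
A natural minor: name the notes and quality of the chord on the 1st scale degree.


Working:
A natural minor scale: A B C D E F G
Diatonic triad on degree 1 stacks scale notes 1, 3, 5: A C E
A→C = 3 semitones; A→E = 7 semitones → minor triad
= A C E (minor)


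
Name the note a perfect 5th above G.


A 5th spans 5 letter names, so from G we land on D
A perfect 5th = 7 semitones above G
Spell D at that pitch: D
= D


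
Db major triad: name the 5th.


Working:
Major triad = root + major 3rd (4 semitones) + perfect 5th (7 semitones)
A triad on Db stacks thirds, so the chord tones use letter names D-F-A
Root: Db
Major 3rd above Db: F
Perfect 5th above Db: Ab
The 5th = Ab


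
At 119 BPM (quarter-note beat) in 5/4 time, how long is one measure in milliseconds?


Quarter-note beat duration = 60000 / 119 ms
Beats per measure (5/4) = 5
One measure = 5 × 60000 / 119 = 300000 / 119 ms
= 2521.0 ms


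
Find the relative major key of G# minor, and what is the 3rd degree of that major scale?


Solution.
The relative major shares the key signature and is a minor 3rd above the minor tonic
A minor 3rd above G# is B
→ relative major of G# minor is B major
B major scale: B C# D# E F# G# A#
= B major; 3rd degree = D#


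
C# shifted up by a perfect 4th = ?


Let's work it out.
perfect 4th: 4 letter names, 5 semitones
Letter: C + 3 → F
Pitch: C# + 5 semitones, spelled as an F → F#
= F#


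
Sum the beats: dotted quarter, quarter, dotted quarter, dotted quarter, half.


Working:
Beat values:
  dotted quarter = 1.5 beats
  quarter = 1 beat
  dotted quarter = 1.5 beats
  dotted quarter = 1.5 beats
  half = 2 beats
Sum = 1.5 + 1 + 1.5 + 1.5 + 2
= 7.5 beats


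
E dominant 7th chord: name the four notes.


Reasoning:
Dominant 7th chord = root + major 3rd + perfect 5th + minor 7th
Seventh chords stack in thirds, so the letter names are E-G-B-D
Root: E
Major 3rd above E: G#
Perfect 5th above E: B
Minor 7th above E: D
Chord = E G# B D


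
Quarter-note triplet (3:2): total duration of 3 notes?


Solution.
Triplet: 3 notes occupy the space of 2 quarter notes
Space = 2 × 1 = 2 beats
Each triplet note = 2 / 3 = 2/3 beats
3 notes = 3 × 2/3 = 2
= 2 beats


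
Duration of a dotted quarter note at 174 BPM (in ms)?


Solution.
One quarter-note beat = 60000 / BPM = 60000 / 174 ms
Dotted quarter note = 3/2 × quarter note
Duration = 3/2 × 60000 / 174 = 90000 / 174
= 517.2 ms


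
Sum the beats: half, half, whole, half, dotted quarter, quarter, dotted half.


Working:
Beat values:
  half = 2 beats
  half = 2 beats
  whole = 4 beats
  half = 2 beats
  dotted quarter = 1.5 beats
  quarter = 1 beat
  dotted half = 3 beats
Sum = 2 + 2 + 4 + 2 + 1.5 + 1 + 3
= 15.5 beats


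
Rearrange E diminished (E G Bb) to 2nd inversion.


Let's work it out.
Root position: E G Bb
2nd inversion: move root and 3rd up an octave
Bass note: Bb
Notes (bottom to top) = Bb E G


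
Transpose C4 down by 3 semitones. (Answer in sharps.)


Working:
C4: chromatic position 0 in octave 4 → absolute = 4×12 + 0 = 48
Transpose down 3: 48 - 3 = 45
45 = 3×12 + 9 → A in octave 3
Result = A3


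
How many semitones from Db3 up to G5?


Absolute semitone position = octave×12 + chromatic position
Db3: 3×12 + 1 = 37
G5: 5×12 + 7 = 67
Difference = 67 - 37 = 30
= 30 semitones


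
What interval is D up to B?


Solution.
Letter names: D → B spans 6 letter names → a 6th
Semitones: D → B = 9 half-steps
A 6th of 9 semitones is a major 6th
= major 6th


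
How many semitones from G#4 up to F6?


Let's work it out.
Absolute semitone position = octave×12 + chromatic position
G#4: 4×12 + 8 = 56
F6: 6×12 + 5 = 77
Difference = 77 - 56 = 21
= 21 semitones


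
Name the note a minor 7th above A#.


Step by step:
A 7th spans 7 letter names, so from A we land on G
A minor 7th = 10 semitones above A#
Spell G at that pitch: G#
= G#


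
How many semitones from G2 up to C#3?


Reasoning:
Absolute semitone position = octave×12 + chromatic position
G2: 2×12 + 7 = 31
C#3: 3×12 + 1 = 37
Difference = 37 - 31 = 6
= 6 semitones


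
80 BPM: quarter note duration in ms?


Working:
One quarter-note beat = 60000 / BPM = 60000 / 80 ms
Duration = 60000 / 80
= 750.0 ms


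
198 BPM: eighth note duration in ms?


Reasoning:
One quarter-note beat = 60000 / BPM = 60000 / 198 ms
Eighth note = 1/2 × quarter note
Duration = 1/2 × 60000 / 198 = 30000 / 198
= 151.5 ms


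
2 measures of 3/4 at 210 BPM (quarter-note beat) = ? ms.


Quarter-note beat duration = 60000 / 210 ms
Beats per measure (3/4) = 3
One measure = 3 × 60000 / 210 = 180000 / 210 ms
2 measures = 2 × 180000 / 210 = 360000 / 210
= 1714.3 ms


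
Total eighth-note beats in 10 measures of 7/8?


Time signature 7/8: the bottom number 8 means the eighth note gets one count
The top number 7 means 7 eighth-note beats per measure
Total = 7 × 10 measures
= 70 eighth-note beats


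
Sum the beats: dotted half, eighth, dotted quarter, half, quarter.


Beat values:
  dotted half = 3 beats
  eighth = 0.5 beats
  dotted quarter = 1.5 beats
  half = 2 beats
  quarter = 1 beat
Sum = 3 + 0.5 + 1.5 + 2 + 1
= 8 beats


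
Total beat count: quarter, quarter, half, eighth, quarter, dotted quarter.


Reasoning:
Beat values:
  quarter = 1 beat
  quarter = 1 beat
  half = 2 beats
  eighth = 0.5 beats
  quarter = 1 beat
  dotted quarter = 1.5 beats
Sum = 1 + 1 + 2 + 0.5 + 1 + 1.5
= 7 beats


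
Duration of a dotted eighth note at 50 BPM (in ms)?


Step by step:
One quarter-note beat = 60000 / BPM = 60000 / 50 ms
Dotted eighth note = 3/4 × quarter note
Duration = 3/4 × 60000 / 50 = 45000 / 50
= 900.0 ms


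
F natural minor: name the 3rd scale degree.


Working:
Natural minor scale pattern: W-H-W-W-H-W-W (2-1-2-2-1-2-2 semitones)
Starting from F:
  F + 2 semitones → G
  G + 1 semitone → Ab
  Ab + 2 semitones → Bb
  Bb + 2 semitones → C
  C + 1 semitone → Db
  Db + 2 semitones → Eb
  Eb + 2 semitones → F
Scale: F G Ab Bb C Db Eb
Degree 3 = Ab


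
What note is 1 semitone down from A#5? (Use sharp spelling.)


Reasoning:
A#5: chromatic position 10 in octave 5 → absolute = 5×12 + 10 = 70
Transpose down 1: 70 - 1 = 69
69 = 5×12 + 9 → A in octave 5
Result = A5


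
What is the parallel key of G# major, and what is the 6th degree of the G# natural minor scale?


Parallel keys share the same tonic but differ in mode
G# major → parallel is G# minor
G# natural minor scale: G# A# B C# D# E F#
= G# minor; 6th degree = E


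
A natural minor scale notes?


Let's work it out.
Natural minor scale pattern: W-H-W-W-H-W-W (2-1-2-2-1-2-2 semitones)
Starting from A:
  A + 2 semitones → B
  B + 1 semitone → C
  C + 2 semitones → D
  D + 2 semitones → E
  E + 1 semitone → F
  F + 2 semitones → G
  G + 2 semitones → A
Scale = A B C D E F G


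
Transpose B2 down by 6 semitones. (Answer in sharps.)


B2: chromatic position 11 in octave 2 → absolute = 2×12 + 11 = 35
Transpose down 6: 35 - 6 = 29
29 = 2×12 + 5 → F in octave 2
Result = F2


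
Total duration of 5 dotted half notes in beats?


Solution.
Base half note = 2 beats
Dot 1 adds half the previous value: +1
One dotted half = 2 + 1 = 3
5 of them = 5 × 3 = 15
= 15 beats


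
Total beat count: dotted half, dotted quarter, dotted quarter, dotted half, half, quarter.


Solution.
Beat values:
  dotted half = 3 beats
  dotted quarter = 1.5 beats
  dotted quarter = 1.5 beats
  dotted half = 3 beats
  half = 2 beats
  quarter = 1 beat
Sum = 3 + 1.5 + 1.5 + 3 + 2 + 1
= 12 beats


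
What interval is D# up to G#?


Letter names: D → G spans 4 letter names → a 4th
Semitones: D# → G# = 5 half-steps
A 4th of 5 semitones is a perfect 4th
= perfect 4th


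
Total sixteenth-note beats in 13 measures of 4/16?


Time signature 4/16: the bottom number 16 means the sixteenth note gets one count
The top number 4 means 4 sixteenth-note beats per measure
Total = 4 × 13 measures
= 52 sixteenth-note beats


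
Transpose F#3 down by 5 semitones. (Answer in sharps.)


F#3: chromatic position 6 in octave 3 → absolute = 3×12 + 6 = 42
Transpose down 5: 42 - 5 = 37
37 = 3×12 + 1 → C# in octave 3
Result = C#3


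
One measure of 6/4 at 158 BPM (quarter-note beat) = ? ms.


Working:
Quarter-note beat duration = 60000 / 158 ms
Beats per measure (6/4) = 6
One measure = 6 × 60000 / 158 = 360000 / 158 ms
= 2278.5 ms


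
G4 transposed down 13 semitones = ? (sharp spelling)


Solution.
G4: chromatic position 7 in octave 4 → absolute = 4×12 + 7 = 55
Transpose down 13: 55 - 13 = 42
42 = 3×12 + 6 → F# in octave 3
Result = F#3


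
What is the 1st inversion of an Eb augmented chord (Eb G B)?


Solution.
Root position: Eb G B
1st inversion: move root up an octave
Bass note: G
Notes (bottom to top) = G B Eb


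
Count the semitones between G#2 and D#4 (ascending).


Solution.
Absolute semitone position = octave×12 + chromatic position
G#2: 2×12 + 8 = 32
D#4: 4×12 + 3 = 51
Difference = 51 - 32 = 19
= 19 semitones


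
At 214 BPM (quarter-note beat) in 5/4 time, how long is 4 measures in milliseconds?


Reasoning:
Quarter-note beat duration = 60000 / 214 ms
Beats per measure (5/4) = 5
One measure = 5 × 60000 / 214 = 300000 / 214 ms
4 measures = 4 × 300000 / 214 = 1200000 / 214
= 5607.5 ms


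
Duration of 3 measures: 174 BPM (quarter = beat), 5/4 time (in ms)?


Working:
Quarter-note beat duration = 60000 / 174 ms
Beats per measure (5/4) = 5
One measure = 5 × 60000 / 174 = 300000 / 174 ms
3 measures = 3 × 300000 / 174 = 900000 / 174
= 5172.4 ms


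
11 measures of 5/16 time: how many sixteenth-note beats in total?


Time signature 5/16: the bottom number 16 means the sixteenth note gets one count
The top number 5 means 5 sixteenth-note beats per measure
Total = 5 × 11 measures
= 55 sixteenth-note beats


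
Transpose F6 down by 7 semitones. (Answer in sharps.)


Step by step:
F6: chromatic position 5 in octave 6 → absolute = 6×12 + 5 = 77
Transpose down 7: 77 - 7 = 70
70 = 5×12 + 10 → A# in octave 5
Result = A#5


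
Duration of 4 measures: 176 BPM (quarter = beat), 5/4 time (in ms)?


Reasoning:
Quarter-note beat duration = 60000 / 176 ms
Beats per measure (5/4) = 5
One measure = 5 × 60000 / 176 = 300000 / 176 ms
4 measures = 4 × 300000 / 176 = 1200000 / 176
= 6818.2 ms
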